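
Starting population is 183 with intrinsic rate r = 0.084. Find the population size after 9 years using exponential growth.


r*t = 0.084 * 9 = 0.756
exp(0.756) = 2.12974
N = 183 * 2.12974 = 389.742 ≈ 390

390


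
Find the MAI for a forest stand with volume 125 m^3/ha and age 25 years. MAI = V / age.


MAI = 125 / 25 = 5.00 m^3/ha/yr

5.00 m^3/ha/yr


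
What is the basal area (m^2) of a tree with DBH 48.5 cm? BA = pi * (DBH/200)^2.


D/200 = 48.5/200 = 0.2425 m
(D/200)^2 = 0.2425^2 = 0.05880625
BA = 3.141593 * 0.05880625 = 0.184745 ≈ 0.1847 m^2

0.1847 m^2


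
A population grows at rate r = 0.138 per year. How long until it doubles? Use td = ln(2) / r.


td = ln(2) / 0.138 = 0.693147 / 0.138 = 5.02280 ≈ 5.0 years

5.0 years


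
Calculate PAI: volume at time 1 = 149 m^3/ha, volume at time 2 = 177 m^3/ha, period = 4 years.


PAI = (V2 - V1) / period = (177 - 149) / 4 = 28 / 4 = 7.00 m^3/ha/yr

7.00 m^3/ha/yr


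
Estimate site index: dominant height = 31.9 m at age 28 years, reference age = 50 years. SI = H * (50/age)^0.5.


50/28 = 1.78571
(1.78571)^0.5 = 1.33630
SI = 31.9 * 1.33630 = 42.6280 ≈ 42.6 m

42.6 m


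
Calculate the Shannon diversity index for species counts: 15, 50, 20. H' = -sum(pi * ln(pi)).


Total N = 15 + 50 + 20 = 85
Per-species terms:
  p = 15/85 = 0.176471; ln(p) = -1.734599; p*ln(p) = 0.176471 * (-1.734599) = -0.306106
  p = 50/85 = 0.588235; ln(p) = -0.530629; p*ln(p) = 0.588235 * (-0.530629) = -0.312135
  p = 20/85 = 0.235294; ln(p) = -1.446919; p*ln(p) = 0.235294 * (-1.446919) = -0.340451
sum(p*ln(p)) = (-0.306106) + (-0.312135) + (-0.340451) = -0.958692
H' = -(-0.958692) = 0.958692 ≈ 0.9587

0.9587


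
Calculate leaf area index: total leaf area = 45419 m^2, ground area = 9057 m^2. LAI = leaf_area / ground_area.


LAI = 45419 / 9057 = 5.0148 ≈ 5.01

5.01


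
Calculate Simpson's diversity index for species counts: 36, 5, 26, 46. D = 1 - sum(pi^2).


Total N = 36 + 5 + 26 + 46 = 113
Per-species terms:
  p = 36/113 = 0.318584; p^2 = 0.318584^2 = 0.101496
  p = 5/113 = 0.044248; p^2 = 0.044248^2 = 0.001958
  p = 26/113 = 0.230088; p^2 = 0.230088^2 = 0.052940
  p = 46/113 = 0.407080; p^2 = 0.407080^2 = 0.165714
sum(p^2) = 0.101496 + 0.001958 + 0.052940 + 0.165714 = 0.322108
D = 1 - 0.322108 = 0.677892 ≈ 0.6779

0.6779


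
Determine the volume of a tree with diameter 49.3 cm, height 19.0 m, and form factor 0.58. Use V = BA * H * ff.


(D/200)^2 = (49.3/200)^2 = 0.2465^2 = 0.06076225
BA = 3.141593 * 0.06076225 = 0.190890 m^2
V = 0.190890 * 19.0 * 0.58 = 2.10361 ≈ 2.104 m^3

2.104 m^3


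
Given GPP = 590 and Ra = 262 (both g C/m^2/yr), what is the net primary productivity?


NPP = GPP - Ra = 590 - 262 = 328 g C/m^2/yr

328 g C/m^2/yr


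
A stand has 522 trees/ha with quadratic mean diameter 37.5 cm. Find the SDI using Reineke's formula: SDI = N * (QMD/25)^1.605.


QMD/25 = 37.5/25 = 1.5
(1.5)^1.605 = exp(1.605 * ln(1.5)) = exp(1.605 * 0.405465) = exp(0.650771) = 1.91702
SDI = 522 * 1.91702 = 1000.68 ≈ 1001

1001


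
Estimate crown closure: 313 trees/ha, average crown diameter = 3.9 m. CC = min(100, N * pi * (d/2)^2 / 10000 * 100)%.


(d/2)^2 = (3.9/2)^2 = 1.95^2 = 3.8025
Crown area = 3.141593 * 3.8025 = 11.9459 m^2
N * area / 10000 * 100 = 313 * 11.9459 / 10000 * 100 = 37.3907
CC = min(100, 37.3907) = 37.3907 ≈ 37.4%

37.4%


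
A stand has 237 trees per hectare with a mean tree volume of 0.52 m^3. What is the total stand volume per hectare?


V_stand = 237 * 0.52 = 123.24 ≈ 123.2 m^3/ha

123.2 m^3/ha


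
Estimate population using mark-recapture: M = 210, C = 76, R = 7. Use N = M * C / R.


N = M * C / R = 210 * 76 / 7 = 15960 / 7 = 2280

2280 individuals


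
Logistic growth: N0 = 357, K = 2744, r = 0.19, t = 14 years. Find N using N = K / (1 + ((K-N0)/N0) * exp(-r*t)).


(K - N0)/N0 = (2744 - 357)/357 = 2387/357 = 6.68627
r*t = 0.19 * 14 = 2.66; exp(-2.66) = 0.0699482
6.68627 * 0.0699482 = 0.467693
1 + 0.467693 = 1.46769
N = 2744 / 1.46769 = 1869.60 ≈ 1870

1870


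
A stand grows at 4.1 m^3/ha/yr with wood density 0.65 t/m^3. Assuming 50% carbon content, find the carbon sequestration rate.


C = 4.1 * 0.65 * 0.5 = 1.3325 ≈ 1.33 t C/ha/yr

1.33 t C/ha/yr


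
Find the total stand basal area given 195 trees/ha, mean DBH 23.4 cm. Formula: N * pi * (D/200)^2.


(D/200)^2 = (23.4/200)^2 = 0.117^2 = 0.013689
Individual BA = 3.141593 * 0.013689 = 0.0430053 m^2
Stand BA = 195 * 0.0430053 = 8.38603 ≈ 8.39 m^2/ha

8.39 m^2/ha


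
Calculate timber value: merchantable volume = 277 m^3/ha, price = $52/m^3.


Value = 277 * 52 = $14404/ha

$14404/ha


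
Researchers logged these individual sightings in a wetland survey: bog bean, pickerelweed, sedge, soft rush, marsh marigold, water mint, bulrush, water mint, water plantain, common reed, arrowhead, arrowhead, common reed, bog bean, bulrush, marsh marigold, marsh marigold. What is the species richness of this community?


Total individuals logged = 17
Distinct species (count of individuals): bog bean (2), pickerelweed (1), sedge (1), soft rush (1), marsh marigold (3), water mint (2), bulrush (2), water plantain (1), common reed (2), arrowhead (2)
Species richness = number of distinct species = 10

10


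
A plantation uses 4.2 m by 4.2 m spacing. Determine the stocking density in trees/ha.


N = 10000 / 4.2^2 = 10000 / 17.64 = 566.893 ≈ 567 trees/ha

567 trees/ha


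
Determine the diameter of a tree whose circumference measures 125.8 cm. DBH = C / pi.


DBH = C / pi = 125.8 / 3.141593 = 40.0434 ≈ 40.04 cm

40.04 cm


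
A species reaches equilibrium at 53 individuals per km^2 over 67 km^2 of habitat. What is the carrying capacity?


K = 53 * 67 = 3551 individuals

3551 individuals


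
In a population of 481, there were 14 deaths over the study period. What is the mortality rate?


Mortality rate = 14 / 481 = 0.029106 ≈ 0.0291

0.0291


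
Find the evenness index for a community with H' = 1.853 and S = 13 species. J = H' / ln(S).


ln(13) = 2.56495
J = H' / ln(S) = 1.853 / 2.56495 = 0.722431 ≈ 0.7224

0.7224


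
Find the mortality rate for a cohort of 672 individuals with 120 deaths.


Mortality rate = 120 / 672 = 0.178571 ≈ 0.1786

0.1786


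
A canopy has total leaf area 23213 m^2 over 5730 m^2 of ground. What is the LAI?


LAI = 23213 / 5730 = 4.0511 ≈ 4.05

4.05


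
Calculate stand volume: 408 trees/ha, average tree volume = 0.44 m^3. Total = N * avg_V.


V_stand = 408 * 0.44 = 179.52 ≈ 179.5 m^3/ha

179.5 m^3/ha


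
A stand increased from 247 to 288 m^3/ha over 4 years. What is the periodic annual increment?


PAI = (V2 - V1) / period = (288 - 247) / 4 = 41 / 4 = 10.25 m^3/ha/yr

10.25 m^3/ha/yr


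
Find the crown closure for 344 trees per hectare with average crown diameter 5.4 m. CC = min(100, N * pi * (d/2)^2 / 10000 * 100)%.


(d/2)^2 = (5.4/2)^2 = 2.7^2 = 7.29
Crown area = 3.141593 * 7.29 = 22.9022 m^2
N * area / 10000 * 100 = 344 * 22.9022 / 10000 * 100 = 78.7836
CC = min(100, 78.7836) = 78.7836 ≈ 78.8%

78.8%


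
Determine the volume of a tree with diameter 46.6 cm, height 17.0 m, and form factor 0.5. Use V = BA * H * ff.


(D/200)^2 = (46.6/200)^2 = 0.233^2 = 0.054289
BA = 3.141593 * 0.054289 = 0.170554 m^2
V = 0.170554 * 17.0 * 0.5 = 1.44971 ≈ 1.450 m^3

1.450 m^3


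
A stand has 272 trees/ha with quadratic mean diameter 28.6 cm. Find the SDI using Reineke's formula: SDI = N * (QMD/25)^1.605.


QMD/25 = 28.6/25 = 1.144
(1.144)^1.605 = exp(1.605 * ln(1.144)) = exp(1.605 * 0.134531) = exp(0.215922) = 1.24101
SDI = 272 * 1.24101 = 337.555 ≈ 338

338


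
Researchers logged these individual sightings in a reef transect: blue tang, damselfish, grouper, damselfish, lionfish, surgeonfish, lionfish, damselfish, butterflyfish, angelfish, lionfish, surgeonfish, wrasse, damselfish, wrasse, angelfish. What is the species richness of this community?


Total individuals logged = 16
Distinct species (count of individuals): blue tang (1), damselfish (4), grouper (1), lionfish (3), surgeonfish (2), butterflyfish (1), angelfish (2), wrasse (2)
Species richness = number of distinct species = 8

8


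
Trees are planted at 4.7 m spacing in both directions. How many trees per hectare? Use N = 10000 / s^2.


N = 10000 / 4.7^2 = 10000 / 22.09 = 452.694 ≈ 453 trees/ha

453 trees/ha


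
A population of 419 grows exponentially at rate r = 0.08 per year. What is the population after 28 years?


r*t = 0.08 * 28 = 2.24
exp(2.24) = 9.39333
N = 419 * 9.39333 = 3935.81 ≈ 3936

3936


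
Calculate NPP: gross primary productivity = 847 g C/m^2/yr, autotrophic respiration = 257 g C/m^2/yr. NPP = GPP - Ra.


NPP = GPP - Ra = 847 - 257 = 590 g C/m^2/yr

590 g C/m^2/yr


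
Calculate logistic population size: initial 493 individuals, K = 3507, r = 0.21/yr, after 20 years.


(K - N0)/N0 = (3507 - 493)/493 = 3014/493 = 6.11359
r*t = 0.21 * 20 = 4.2; exp(-4.2) = 0.0149956
6.11359 * 0.0149956 = 0.0916770
1 + 0.0916770 = 1.09168
N = 3507 / 1.09168 = 3212.48 ≈ 3212

3212


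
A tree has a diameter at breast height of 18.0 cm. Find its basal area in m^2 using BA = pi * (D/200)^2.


D/200 = 18.0/200 = 0.09 m
(D/200)^2 = 0.09^2 = 0.0081
BA = 3.141593 * 0.0081 = 0.0254469 ≈ 0.0254 m^2

0.0254 m^2


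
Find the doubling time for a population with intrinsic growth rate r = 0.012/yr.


td = ln(2) / 0.012 = 0.693147 / 0.012 = 57.7623 ≈ 57.8 years

57.8 years


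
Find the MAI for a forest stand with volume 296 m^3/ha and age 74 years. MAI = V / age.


MAI = 296 / 74 = 4.00 m^3/ha/yr

4.00 m^3/ha/yr


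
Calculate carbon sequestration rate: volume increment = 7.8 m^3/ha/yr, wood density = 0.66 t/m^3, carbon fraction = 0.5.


C = 7.8 * 0.66 * 0.5 = 2.574 ≈ 2.57 t C/ha/yr

2.57 t C/ha/yr


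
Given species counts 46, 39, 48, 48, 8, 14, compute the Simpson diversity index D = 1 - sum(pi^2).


Total N = 46 + 39 + 48 + 48 + 8 + 14 = 203
Per-species terms:
  p = 46/203 = 0.226601; p^2 = 0.226601^2 = 0.051348
  p = 39/203 = 0.192118; p^2 = 0.192118^2 = 0.036909
  p = 48/203 = 0.236453; p^2 = 0.236453^2 = 0.055910
  p = 48/203 = 0.236453; p^2 = 0.236453^2 = 0.055910
  p = 8/203 = 0.039409; p^2 = 0.039409^2 = 0.001553
  p = 14/203 = 0.068966; p^2 = 0.068966^2 = 0.004756
sum(p^2) = 0.051348 + 0.036909 + 0.055910 + 0.055910 + 0.001553 + 0.004756 = 0.206386
D = 1 - 0.206386 = 0.793614 ≈ 0.7936

0.7936


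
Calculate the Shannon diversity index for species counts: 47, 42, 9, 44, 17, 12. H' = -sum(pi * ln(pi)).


Total N = 47 + 42 + 9 + 44 + 17 + 12 = 171
Per-species terms:
  p = 47/171 = 0.274854; ln(p) = -1.291515; p*ln(p) = 0.274854 * (-1.291515) = -0.354978
  p = 42/171 = 0.245614; ln(p) = -1.403994; p*ln(p) = 0.245614 * (-1.403994) = -0.344841
  p = 9/171 = 0.052632; ln(p) = -2.944431; p*ln(p) = 0.052632 * (-2.944431) = -0.154971
  p = 44/171 = 0.257310; ln(p) = -1.357474; p*ln(p) = 0.257310 * (-1.357474) = -0.349292
  p = 17/171 = 0.099415; ln(p) = -2.308452; p*ln(p) = 0.099415 * (-2.308452) = -0.229495
  p = 12/171 = 0.070175; ln(p) = -2.656763; p*ln(p) = 0.070175 * (-2.656763) = -0.186438
sum(p*ln(p)) = (-0.354978) + (-0.344841) + (-0.154971) + (-0.349292) + (-0.229495) + (-0.186438) = -1.620015
H' = -(-1.620015) = 1.620015 ≈ 1.6200

1.6200


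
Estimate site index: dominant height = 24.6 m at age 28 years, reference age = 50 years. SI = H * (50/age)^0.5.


50/28 = 1.78571
(1.78571)^0.5 = 1.33630
SI = 24.6 * 1.33630 = 32.8730 ≈ 32.9 m

32.9 m


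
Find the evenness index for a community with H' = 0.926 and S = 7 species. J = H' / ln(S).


ln(7) = 1.94591
J = H' / ln(S) = 0.926 / 1.94591 = 0.475870 ≈ 0.4759

0.4759


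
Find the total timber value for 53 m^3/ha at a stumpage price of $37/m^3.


Value = 53 * 37 = $1961/ha

$1961/ha


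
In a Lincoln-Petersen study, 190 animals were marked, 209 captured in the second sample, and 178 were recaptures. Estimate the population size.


N = M * C / R = 190 * 209 / 178 = 39710 / 178 = 223.09 ≈ 223

223 individuals


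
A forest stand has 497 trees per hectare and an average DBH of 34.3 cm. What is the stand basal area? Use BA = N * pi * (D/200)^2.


(D/200)^2 = (34.3/200)^2 = 0.1715^2 = 0.02941225
Individual BA = 3.141593 * 0.02941225 = 0.0924013 m^2
Stand BA = 497 * 0.0924013 = 45.9234 ≈ 45.92 m^2/ha

45.92 m^2/ha


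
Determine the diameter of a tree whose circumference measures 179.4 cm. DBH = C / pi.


DBH = C / pi = 179.4 / 3.141593 = 57.1048 ≈ 57.10 cm

57.10 cm


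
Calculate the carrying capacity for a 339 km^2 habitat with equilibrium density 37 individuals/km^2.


K = 37 * 339 = 12543 individuals

12543 individuals


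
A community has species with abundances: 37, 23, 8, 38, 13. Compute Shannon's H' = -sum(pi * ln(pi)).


Total N = 37 + 23 + 8 + 38 + 13 = 119
Per-species terms:
  p = 37/119 = 0.310924; ln(p) = -1.168207; p*ln(p) = 0.310924 * (-1.168207) = -0.363224
  p = 23/119 = 0.193277; ln(p) = -1.643631; p*ln(p) = 0.193277 * (-1.643631) = -0.317676
  p = 8/119 = 0.067227; ln(p) = -2.699680; p*ln(p) = 0.067227 * (-2.699680) = -0.181491
  p = 38/119 = 0.319328; ln(p) = -1.141536; p*ln(p) = 0.319328 * (-1.141536) = -0.364524
  p = 13/119 = 0.109244; ln(p) = -2.214171; p*ln(p) = 0.109244 * (-2.214171) = -0.241885
sum(p*ln(p)) = (-0.363224) + (-0.317676) + (-0.181491) + (-0.364524) + (-0.241885) = -1.468800
H' = -(-1.468800) = 1.468800 ≈ 1.4688

1.4688


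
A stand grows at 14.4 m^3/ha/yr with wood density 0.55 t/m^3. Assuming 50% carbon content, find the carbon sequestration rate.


C = 14.4 * 0.55 * 0.5 = 3.96 t C/ha/yr

3.96 t C/ha/yr


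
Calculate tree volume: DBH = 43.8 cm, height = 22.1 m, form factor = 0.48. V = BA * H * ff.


(D/200)^2 = (43.8/200)^2 = 0.219^2 = 0.047961
BA = 3.141593 * 0.047961 = 0.150674 m^2
V = 0.150674 * 22.1 * 0.48 = 1.59835 ≈ 1.598 m^3

1.598 m^3


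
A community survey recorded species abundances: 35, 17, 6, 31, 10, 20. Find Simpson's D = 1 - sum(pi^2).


Total N = 35 + 17 + 6 + 31 + 10 + 20 = 119
Per-species terms:
  p = 35/119 = 0.294118; p^2 = 0.294118^2 = 0.086505
  p = 17/119 = 0.142857; p^2 = 0.142857^2 = 0.020408
  p = 6/119 = 0.050420; p^2 = 0.050420^2 = 0.002542
  p = 31/119 = 0.260504; p^2 = 0.260504^2 = 0.067862
  p = 10/119 = 0.084034; p^2 = 0.084034^2 = 0.007062
  p = 20/119 = 0.168067; p^2 = 0.168067^2 = 0.028247
sum(p^2) = 0.086505 + 0.020408 + 0.002542 + 0.067862 + 0.007062 + 0.028247 = 0.212626
D = 1 - 0.212626 = 0.787374 ≈ 0.7874

0.7874


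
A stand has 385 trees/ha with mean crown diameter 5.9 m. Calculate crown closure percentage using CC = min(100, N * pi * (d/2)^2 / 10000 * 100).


(d/2)^2 = (5.9/2)^2 = 2.95^2 = 8.7025
Crown area = 3.141593 * 8.7025 = 27.3397 m^2
N * area / 10000 * 100 = 385 * 27.3397 / 10000 * 100 = 105.258
CC = min(100, 105.258) = 100%

100%


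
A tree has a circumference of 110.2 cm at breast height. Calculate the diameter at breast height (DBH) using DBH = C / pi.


DBH = C / pi = 110.2 / 3.141593 = 35.0777 ≈ 35.08 cm

35.08 cm


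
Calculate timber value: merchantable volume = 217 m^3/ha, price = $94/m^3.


Value = 217 * 94 = $20398/ha

$20398/ha


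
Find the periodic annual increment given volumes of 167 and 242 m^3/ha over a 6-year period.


PAI = (V2 - V1) / period = (242 - 167) / 6 = 75 / 6 = 12.50 m^3/ha/yr

12.50 m^3/ha/yr


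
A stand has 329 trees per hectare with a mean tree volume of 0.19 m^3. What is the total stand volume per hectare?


V_stand = 329 * 0.19 = 62.51 ≈ 62.5 m^3/ha

62.5 m^3/ha


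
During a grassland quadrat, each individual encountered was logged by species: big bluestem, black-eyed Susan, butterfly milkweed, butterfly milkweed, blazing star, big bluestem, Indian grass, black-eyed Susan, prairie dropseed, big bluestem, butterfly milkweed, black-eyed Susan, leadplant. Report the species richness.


Total individuals logged = 13
Distinct species (count of individuals): big bluestem (3), black-eyed Susan (3), butterfly milkweed (3), blazing star (1), Indian grass (1), prairie dropseed (1), leadplant (1)
Species richness = number of distinct species = 7

7


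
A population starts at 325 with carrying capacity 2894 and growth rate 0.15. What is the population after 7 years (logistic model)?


(K - N0)/N0 = (2894 - 325)/325 = 2569/325 = 7.90462
r*t = 0.15 * 7 = 1.05; exp(-1.05) = 0.349938
7.90462 * 0.349938 = 2.76613
1 + 2.76613 = 3.76613
N = 2894 / 3.76613 = 768.428 ≈ 768

768


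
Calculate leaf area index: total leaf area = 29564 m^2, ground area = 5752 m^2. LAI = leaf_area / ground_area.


LAI = 29564 / 5752 = 5.1398 ≈ 5.14

5.14


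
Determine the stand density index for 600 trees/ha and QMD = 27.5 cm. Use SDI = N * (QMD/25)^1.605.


QMD/25 = 27.5/25 = 1.1
(1.1)^1.605 = exp(1.605 * ln(1.1)) = exp(1.605 * 0.0953102) = exp(0.152973) = 1.16529
SDI = 600 * 1.16529 = 699.174 ≈ 699

699


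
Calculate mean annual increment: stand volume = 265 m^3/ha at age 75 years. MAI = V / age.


MAI = 265 / 75 = 3.5333 ≈ 3.53 m^3/ha/yr

3.53 m^3/ha/yr


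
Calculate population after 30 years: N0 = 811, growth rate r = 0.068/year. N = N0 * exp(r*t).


r*t = 0.068 * 30 = 2.04
exp(2.04) = 7.69061
N = 811 * 7.69061 = 6237.08 ≈ 6237

6237


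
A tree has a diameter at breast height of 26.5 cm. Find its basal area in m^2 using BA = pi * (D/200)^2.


D/200 = 26.5/200 = 0.1325 m
(D/200)^2 = 0.1325^2 = 0.01755625
BA = 3.141593 * 0.01755625 = 0.0551546 ≈ 0.0552 m^2

0.0552 m^2


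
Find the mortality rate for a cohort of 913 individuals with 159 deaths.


Mortality rate = 159 / 913 = 0.174151 ≈ 0.1742

0.1742


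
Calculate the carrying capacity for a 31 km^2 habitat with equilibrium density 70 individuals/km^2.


K = 70 * 31 = 2170 individuals

2170 individuals


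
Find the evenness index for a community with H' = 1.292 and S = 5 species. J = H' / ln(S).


ln(5) = 1.60944
J = H' / ln(S) = 1.292 / 1.60944 = 0.802764 ≈ 0.8028

0.8028


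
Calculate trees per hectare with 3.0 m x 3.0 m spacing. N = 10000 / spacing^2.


N = 10000 / 3.0^2 = 10000 / 9 = 1111.11 ≈ 1111 trees/ha

1111 trees/ha


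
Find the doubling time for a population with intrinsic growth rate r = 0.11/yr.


td = ln(2) / 0.11 = 0.693147 / 0.11 = 6.30134 ≈ 6.3 years

6.3 years


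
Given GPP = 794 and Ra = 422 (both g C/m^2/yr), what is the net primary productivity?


NPP = GPP - Ra = 794 - 422 = 372 g C/m^2/yr

372 g C/m^2/yr


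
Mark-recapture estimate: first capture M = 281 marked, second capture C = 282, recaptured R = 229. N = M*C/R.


N = M * C / R = 281 * 282 / 229 = 79242 / 229 = 346.03 ≈ 346

346 individuals


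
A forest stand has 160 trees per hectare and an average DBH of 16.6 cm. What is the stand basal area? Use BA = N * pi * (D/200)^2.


(D/200)^2 = (16.6/200)^2 = 0.083^2 = 0.006889
Individual BA = 3.141593 * 0.006889 = 0.0216424 m^2
Stand BA = 160 * 0.0216424 = 3.46278 ≈ 3.46 m^2/ha

3.46 m^2/ha


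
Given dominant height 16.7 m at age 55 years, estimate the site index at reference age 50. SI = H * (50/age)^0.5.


50/55 = 0.909091
(0.909091)^0.5 = 0.953463
SI = 16.7 * 0.953463 = 15.9228 ≈ 15.9 m

15.9 m


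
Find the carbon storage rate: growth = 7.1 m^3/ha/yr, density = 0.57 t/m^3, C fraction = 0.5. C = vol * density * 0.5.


C = 7.1 * 0.57 * 0.5 = 2.0235 ≈ 2.02 t C/ha/yr

2.02 t C/ha/yr


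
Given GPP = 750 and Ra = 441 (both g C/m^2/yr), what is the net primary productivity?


NPP = GPP - Ra = 750 - 441 = 309 g C/m^2/yr

309 g C/m^2/yr


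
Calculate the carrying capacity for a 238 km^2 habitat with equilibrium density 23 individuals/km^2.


K = 23 * 238 = 5474 individuals

5474 individuals


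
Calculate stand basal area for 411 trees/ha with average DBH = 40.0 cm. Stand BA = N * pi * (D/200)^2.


(D/200)^2 = (40.0/200)^2 = 0.2^2 = 0.04
Individual BA = 3.141593 * 0.04 = 0.125664 m^2
Stand BA = 411 * 0.125664 = 51.6479 ≈ 51.65 m^2/ha

51.65 m^2/ha


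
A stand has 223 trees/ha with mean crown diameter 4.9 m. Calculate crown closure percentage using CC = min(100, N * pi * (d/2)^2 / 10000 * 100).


(d/2)^2 = (4.9/2)^2 = 2.45^2 = 6.0025
Crown area = 3.141593 * 6.0025 = 18.8574 m^2
N * area / 10000 * 100 = 223 * 18.8574 / 10000 * 100 = 42.0520
CC = min(100, 42.0520) = 42.0520 ≈ 42.1%

42.1%


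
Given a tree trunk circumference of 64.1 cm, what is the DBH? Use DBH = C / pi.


DBH = C / pi = 64.1 / 3.141593 = 20.4037 ≈ 20.40 cm

20.40 cm


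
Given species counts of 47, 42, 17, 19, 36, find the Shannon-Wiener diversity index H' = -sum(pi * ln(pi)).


Total N = 47 + 42 + 17 + 19 + 36 = 161
Per-species terms:
  p = 47/161 = 0.291925; ln(p) = -1.231258; p*ln(p) = 0.291925 * (-1.231258) = -0.359435
  p = 42/161 = 0.260870; ln(p) = -1.343733; p*ln(p) = 0.260870 * (-1.343733) = -0.350540
  p = 17/161 = 0.105590; ln(p) = -2.248192; p*ln(p) = 0.105590 * (-2.248192) = -0.237387
  p = 19/161 = 0.118012; ln(p) = -2.136969; p*ln(p) = 0.118012 * (-2.136969) = -0.252188
  p = 36/161 = 0.223602; ln(p) = -1.497888; p*ln(p) = 0.223602 * (-1.497888) = -0.334931
sum(p*ln(p)) = (-0.359435) + (-0.350540) + (-0.237387) + (-0.252188) + (-0.334931) = -1.534481
H' = -(-1.534481) = 1.534481 ≈ 1.5345

1.5345


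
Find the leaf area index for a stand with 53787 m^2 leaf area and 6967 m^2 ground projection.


LAI = 53787 / 6967 = 7.7203 ≈ 7.72

7.72


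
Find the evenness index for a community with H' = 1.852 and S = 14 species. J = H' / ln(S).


ln(14) = 2.63906
J = H' / ln(S) = 1.852 / 2.63906 = 0.701765 ≈ 0.7018

0.7018


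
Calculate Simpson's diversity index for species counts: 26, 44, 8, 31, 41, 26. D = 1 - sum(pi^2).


Total N = 26 + 44 + 8 + 31 + 41 + 26 = 176
Per-species terms:
  p = 26/176 = 0.147727; p^2 = 0.147727^2 = 0.021823
  p = 44/176 = 0.250000; p^2 = 0.250000^2 = 0.062500
  p = 8/176 = 0.045455; p^2 = 0.045455^2 = 0.002066
  p = 31/176 = 0.176136; p^2 = 0.176136^2 = 0.031024
  p = 41/176 = 0.232955; p^2 = 0.232955^2 = 0.054268
  p = 26/176 = 0.147727; p^2 = 0.147727^2 = 0.021823
sum(p^2) = 0.021823 + 0.062500 + 0.002066 + 0.031024 + 0.054268 + 0.021823 = 0.193504
D = 1 - 0.193504 = 0.806496 ≈ 0.8065

0.8065


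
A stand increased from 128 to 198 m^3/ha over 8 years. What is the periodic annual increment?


PAI = (V2 - V1) / period = (198 - 128) / 8 = 70 / 8 = 8.75 m^3/ha/yr

8.75 m^3/ha/yr


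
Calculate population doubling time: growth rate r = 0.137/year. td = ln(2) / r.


td = ln(2) / 0.137 = 0.693147 / 0.137 = 5.05947 ≈ 5.1 years

5.1 years


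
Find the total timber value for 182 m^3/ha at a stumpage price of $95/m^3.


Value = 182 * 95 = $17290/ha

$17290/ha


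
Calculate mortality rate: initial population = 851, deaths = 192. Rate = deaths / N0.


Mortality rate = 192 / 851 = 0.225617 ≈ 0.2256

0.2256


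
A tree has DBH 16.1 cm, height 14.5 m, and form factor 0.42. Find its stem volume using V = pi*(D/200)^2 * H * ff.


(D/200)^2 = (16.1/200)^2 = 0.0805^2 = 0.00648025
BA = 3.141593 * 0.00648025 = 0.0203583 m^2
V = 0.0203583 * 14.5 * 0.42 = 0.123982 ≈ 0.124 m^3

0.124 m^3


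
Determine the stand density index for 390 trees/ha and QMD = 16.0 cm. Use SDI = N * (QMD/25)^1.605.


QMD/25 = 16.0/25 = 0.64
(0.64)^1.605 = exp(1.605 * ln(0.64)) = exp(1.605 * (-0.446287)) = exp(-0.716291) = 0.488561
SDI = 390 * 0.488561 = 190.539 ≈ 191

191


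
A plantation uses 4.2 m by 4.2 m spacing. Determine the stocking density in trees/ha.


N = 10000 / 4.2^2 = 10000 / 17.64 = 566.893 ≈ 567 trees/ha

567 trees/ha


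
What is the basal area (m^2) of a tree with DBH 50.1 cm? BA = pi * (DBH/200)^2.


D/200 = 50.1/200 = 0.2505 m
(D/200)^2 = 0.2505^2 = 0.06275025
BA = 3.141593 * 0.06275025 = 0.197136 ≈ 0.1971 m^2

0.1971 m^2


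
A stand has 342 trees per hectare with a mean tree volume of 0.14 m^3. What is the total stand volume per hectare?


V_stand = 342 * 0.14 = 47.88 ≈ 47.9 m^3/ha

47.9 m^3/ha


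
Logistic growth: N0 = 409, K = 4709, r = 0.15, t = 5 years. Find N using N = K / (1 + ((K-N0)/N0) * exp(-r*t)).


(K - N0)/N0 = (4709 - 409)/409 = 4300/409 = 10.5134
r*t = 0.15 * 5 = 0.75; exp(-0.75) = 0.472367
10.5134 * 0.472367 = 4.96618
1 + 4.96618 = 5.96618
N = 4709 / 5.96618 = 789.282 ≈ 789

789


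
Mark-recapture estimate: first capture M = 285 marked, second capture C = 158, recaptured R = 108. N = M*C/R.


N = M * C / R = 285 * 158 / 108 = 45030 / 108 = 416.94 ≈ 417

417 individuals


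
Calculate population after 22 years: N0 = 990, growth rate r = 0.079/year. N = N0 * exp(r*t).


r*t = 0.079 * 22 = 1.738
exp(1.738) = 5.68596
N = 990 * 5.68596 = 5629.10 ≈ 5629

5629


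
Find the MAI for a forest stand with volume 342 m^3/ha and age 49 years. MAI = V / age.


MAI = 342 / 49 = 6.9796 ≈ 6.98 m^3/ha/yr

6.98 m^3/ha/yr


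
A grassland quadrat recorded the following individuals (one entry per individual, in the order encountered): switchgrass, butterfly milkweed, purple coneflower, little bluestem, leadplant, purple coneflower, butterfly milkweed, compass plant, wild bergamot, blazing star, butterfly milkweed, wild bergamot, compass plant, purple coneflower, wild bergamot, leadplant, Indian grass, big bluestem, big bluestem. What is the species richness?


Total individuals logged = 19
Distinct species (count of individuals): switchgrass (1), butterfly milkweed (3), purple coneflower (3), little bluestem (1), leadplant (2), compass plant (2), wild bergamot (3), blazing star (1), Indian grass (1), big bluestem (2)
Species richness = number of distinct species = 10

10


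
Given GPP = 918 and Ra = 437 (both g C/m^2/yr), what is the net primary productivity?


NPP = GPP - Ra = 918 - 437 = 481 g C/m^2/yr

481 g C/m^2/yr


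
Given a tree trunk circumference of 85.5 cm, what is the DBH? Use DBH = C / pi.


DBH = C / pi = 85.5 / 3.141593 = 27.2155 ≈ 27.22 cm

27.22 cm


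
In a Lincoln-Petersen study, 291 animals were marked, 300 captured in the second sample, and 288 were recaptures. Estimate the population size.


N = M * C / R = 291 * 300 / 288 = 87300 / 288 = 303.13 ≈ 303

303 individuals


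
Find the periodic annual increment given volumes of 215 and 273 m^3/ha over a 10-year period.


PAI = (V2 - V1) / period = (273 - 215) / 10 = 58 / 10 = 5.80 m^3/ha/yr

5.80 m^3/ha/yr


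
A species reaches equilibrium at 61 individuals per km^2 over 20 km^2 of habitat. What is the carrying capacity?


K = 61 * 20 = 1220 individuals

1220 individuals


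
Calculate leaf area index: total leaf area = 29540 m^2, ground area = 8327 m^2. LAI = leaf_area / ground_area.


LAI = 29540 / 8327 = 3.5475 ≈ 3.55

3.55


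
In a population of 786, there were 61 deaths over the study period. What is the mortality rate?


Mortality rate = 61 / 786 = 0.077608 ≈ 0.0776

0.0776


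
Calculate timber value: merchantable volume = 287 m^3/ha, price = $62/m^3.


Value = 287 * 62 = $17794/ha

$17794/ha


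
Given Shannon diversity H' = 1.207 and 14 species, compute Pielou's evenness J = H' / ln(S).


ln(14) = 2.63906
J = H' / ln(S) = 1.207 / 2.63906 = 0.457360 ≈ 0.4574

0.4574


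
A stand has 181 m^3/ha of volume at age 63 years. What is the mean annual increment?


MAI = 181 / 63 = 2.8730 ≈ 2.87 m^3/ha/yr

2.87 m^3/ha/yr


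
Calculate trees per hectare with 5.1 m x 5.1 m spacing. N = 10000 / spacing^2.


N = 10000 / 5.1^2 = 10000 / 26.01 = 384.468 ≈ 384 trees/ha

384 trees/ha


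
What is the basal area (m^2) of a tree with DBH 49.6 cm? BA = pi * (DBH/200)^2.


D/200 = 49.6/200 = 0.248 m
(D/200)^2 = 0.248^2 = 0.061504
BA = 3.141593 * 0.061504 = 0.193221 ≈ 0.1932 m^2

0.1932 m^2


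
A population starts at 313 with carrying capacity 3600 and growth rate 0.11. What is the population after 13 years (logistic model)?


(K - N0)/N0 = (3600 - 313)/313 = 3287/313 = 10.5016
r*t = 0.11 * 13 = 1.43; exp(-1.43) = 0.239309
10.5016 * 0.239309 = 2.51313
1 + 2.51313 = 3.51313
N = 3600 / 3.51313 = 1024.73 ≈ 1025

1025


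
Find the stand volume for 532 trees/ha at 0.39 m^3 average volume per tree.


V_stand = 532 * 0.39 = 207.48 ≈ 207.5 m^3/ha

207.5 m^3/ha


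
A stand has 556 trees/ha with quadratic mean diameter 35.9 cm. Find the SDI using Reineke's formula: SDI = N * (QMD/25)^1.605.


QMD/25 = 35.9/25 = 1.436
(1.436)^1.605 = exp(1.605 * ln(1.436)) = exp(1.605 * 0.361861) = exp(0.580787) = 1.78744
SDI = 556 * 1.78744 = 993.817 ≈ 994

994


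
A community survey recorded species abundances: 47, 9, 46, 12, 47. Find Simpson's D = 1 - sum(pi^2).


Total N = 47 + 9 + 46 + 12 + 47 = 161
Per-species terms:
  p = 47/161 = 0.291925; p^2 = 0.291925^2 = 0.085220
  p = 9/161 = 0.055901; p^2 = 0.055901^2 = 0.003125
  p = 46/161 = 0.285714; p^2 = 0.285714^2 = 0.081632
  p = 12/161 = 0.074534; p^2 = 0.074534^2 = 0.005555
  p = 47/161 = 0.291925; p^2 = 0.291925^2 = 0.085220
sum(p^2) = 0.085220 + 0.003125 + 0.081632 + 0.005555 + 0.085220 = 0.260752
D = 1 - 0.260752 = 0.739248 ≈ 0.7392

0.7392


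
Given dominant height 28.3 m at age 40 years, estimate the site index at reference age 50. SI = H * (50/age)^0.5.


50/40 = 1.25000
(1.25000)^0.5 = 1.11803
SI = 28.3 * 1.11803 = 31.6402 ≈ 31.6 m

31.6 m


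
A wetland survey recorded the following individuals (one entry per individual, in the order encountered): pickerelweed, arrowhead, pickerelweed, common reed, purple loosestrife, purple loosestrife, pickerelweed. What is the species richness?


Total individuals logged = 7
Distinct species (count of individuals): pickerelweed (3), arrowhead (1), common reed (1), purple loosestrife (2)
Species richness = number of distinct species = 4

4


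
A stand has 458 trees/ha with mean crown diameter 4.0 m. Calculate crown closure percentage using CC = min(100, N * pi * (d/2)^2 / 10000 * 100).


(d/2)^2 = (4.0/2)^2 = 2^2 = 4
Crown area = 3.141593 * 4 = 12.5664 m^2
N * area / 10000 * 100 = 458 * 12.5664 / 10000 * 100 = 57.5541
CC = min(100, 57.5541) = 57.5541 ≈ 57.6%

57.6%


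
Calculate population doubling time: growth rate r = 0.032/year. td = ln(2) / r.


td = ln(2) / 0.032 = 0.693147 / 0.032 = 21.6608 ≈ 21.7 years

21.7 years


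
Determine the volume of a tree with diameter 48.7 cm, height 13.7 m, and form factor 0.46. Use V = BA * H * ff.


(D/200)^2 = (48.7/200)^2 = 0.2435^2 = 0.05929225
BA = 3.141593 * 0.05929225 = 0.186272 m^2
V = 0.186272 * 13.7 * 0.46 = 1.17389 ≈ 1.174 m^3

1.174 m^3


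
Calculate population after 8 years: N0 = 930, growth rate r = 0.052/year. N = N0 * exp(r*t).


r*t = 0.052 * 8 = 0.416
exp(0.416) = 1.51589
N = 930 * 1.51589 = 1409.78 ≈ 1410

1410


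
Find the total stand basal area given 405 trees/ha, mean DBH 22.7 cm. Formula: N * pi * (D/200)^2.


(D/200)^2 = (22.7/200)^2 = 0.1135^2 = 0.01288225
Individual BA = 3.141593 * 0.01288225 = 0.0404708 m^2
Stand BA = 405 * 0.0404708 = 16.3907 ≈ 16.39 m^2/ha

16.39 m^2/ha


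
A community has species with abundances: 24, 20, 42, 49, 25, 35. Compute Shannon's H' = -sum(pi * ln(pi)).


Total N = 24 + 20 + 42 + 49 + 25 + 35 = 195
Per-species terms:
  p = 24/195 = 0.123077; ln(p) = -2.094945; p*ln(p) = 0.123077 * (-2.094945) = -0.257840
  p = 20/195 = 0.102564; ln(p) = -2.277268; p*ln(p) = 0.102564 * (-2.277268) = -0.233566
  p = 42/195 = 0.215385; ln(p) = -1.535328; p*ln(p) = 0.215385 * (-1.535328) = -0.330687
  p = 49/195 = 0.251282; ln(p) = -1.381179; p*ln(p) = 0.251282 * (-1.381179) = -0.347065
  p = 25/195 = 0.128205; ln(p) = -2.054125; p*ln(p) = 0.128205 * (-2.054125) = -0.263349
  p = 35/195 = 0.179487; ln(p) = -1.717652; p*ln(p) = 0.179487 * (-1.717652) = -0.308296
sum(p*ln(p)) = (-0.257840) + (-0.233566) + (-0.330687) + (-0.347065) + (-0.263349) + (-0.308296) = -1.740803
H' = -(-1.740803) = 1.740803 ≈ 1.7408

1.7408


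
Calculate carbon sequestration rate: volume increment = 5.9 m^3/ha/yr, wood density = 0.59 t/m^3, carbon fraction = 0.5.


C = 5.9 * 0.59 * 0.5 = 1.7405 ≈ 1.74 t C/ha/yr

1.74 t C/ha/yr


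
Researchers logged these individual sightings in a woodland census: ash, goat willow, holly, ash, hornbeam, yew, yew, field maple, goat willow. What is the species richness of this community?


Total individuals logged = 9
Distinct species (count of individuals): ash (2), goat willow (2), holly (1), hornbeam (1), yew (2), field maple (1)
Species richness = number of distinct species = 6

6


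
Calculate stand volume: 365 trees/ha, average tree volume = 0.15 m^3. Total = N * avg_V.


V_stand = 365 * 0.15 = 54.75 ≈ 54.8 m^3/ha

54.8 m^3/ha


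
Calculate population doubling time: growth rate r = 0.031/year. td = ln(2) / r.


td = ln(2) / 0.031 = 0.693147 / 0.031 = 22.3596 ≈ 22.4 years

22.4 years


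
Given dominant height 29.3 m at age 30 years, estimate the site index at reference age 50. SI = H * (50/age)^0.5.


50/30 = 1.66667
(1.66667)^0.5 = 1.29100
SI = 29.3 * 1.29100 = 37.8263 ≈ 37.8 m

37.8 m


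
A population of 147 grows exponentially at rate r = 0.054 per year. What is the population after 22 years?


r*t = 0.054 * 22 = 1.188
exp(1.188) = 3.28051
N = 147 * 3.28051 = 482.235 ≈ 482

482


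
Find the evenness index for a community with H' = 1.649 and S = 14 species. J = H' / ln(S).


ln(14) = 2.63906
J = H' / ln(S) = 1.649 / 2.63906 = 0.624844 ≈ 0.6248

0.6248


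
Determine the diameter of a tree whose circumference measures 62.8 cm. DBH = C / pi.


DBH = C / pi = 62.8 / 3.141593 = 19.9899 ≈ 19.99 cm

19.99 cm


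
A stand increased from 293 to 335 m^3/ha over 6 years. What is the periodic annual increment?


PAI = (V2 - V1) / period = (335 - 293) / 6 = 42 / 6 = 7.00 m^3/ha/yr

7.00 m^3/ha/yr


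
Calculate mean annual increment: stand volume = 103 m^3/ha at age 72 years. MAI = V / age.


MAI = 103 / 72 = 1.4306 ≈ 1.43 m^3/ha/yr

1.43 m^3/ha/yr


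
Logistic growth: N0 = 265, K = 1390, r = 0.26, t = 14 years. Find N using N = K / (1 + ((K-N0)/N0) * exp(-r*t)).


(K - N0)/N0 = (1390 - 265)/265 = 1125/265 = 4.24528
r*t = 0.26 * 14 = 3.64; exp(-3.64) = 0.0262523
4.24528 * 0.0262523 = 0.111448
1 + 0.111448 = 1.11145
N = 1390 / 1.11145 = 1250.62 ≈ 1251

1251


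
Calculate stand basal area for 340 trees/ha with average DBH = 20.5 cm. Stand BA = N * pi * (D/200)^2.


(D/200)^2 = (20.5/200)^2 = 0.1025^2 = 0.01050625
Individual BA = 3.141593 * 0.01050625 = 0.0330064 m^2
Stand BA = 340 * 0.0330064 = 11.2222 ≈ 11.22 m^2/ha

11.22 m^2/ha


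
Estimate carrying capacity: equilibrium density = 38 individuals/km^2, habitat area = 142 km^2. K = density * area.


K = 38 * 142 = 5396 individuals

5396 individuals


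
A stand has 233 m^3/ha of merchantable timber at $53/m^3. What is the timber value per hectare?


Value = 233 * 53 = $12349/ha

$12349/ha


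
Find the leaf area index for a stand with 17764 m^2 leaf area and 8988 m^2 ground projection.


LAI = 17764 / 8988 = 1.9764 ≈ 1.98

1.98


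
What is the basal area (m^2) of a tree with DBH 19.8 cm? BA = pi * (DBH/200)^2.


D/200 = 19.8/200 = 0.099 m
(D/200)^2 = 0.099^2 = 0.009801
BA = 3.141593 * 0.009801 = 0.0307908 ≈ 0.0308 m^2

0.0308 m^2


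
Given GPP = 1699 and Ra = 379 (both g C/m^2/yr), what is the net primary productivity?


NPP = GPP - Ra = 1699 - 379 = 1320 g C/m^2/yr

1320 g C/m^2/yr


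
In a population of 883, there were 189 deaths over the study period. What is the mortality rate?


Mortality rate = 189 / 883 = 0.214043 ≈ 0.2140

0.2140


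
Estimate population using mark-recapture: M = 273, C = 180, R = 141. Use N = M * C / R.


N = M * C / R = 273 * 180 / 141 = 49140 / 141 = 348.51 ≈ 349

349 individuals


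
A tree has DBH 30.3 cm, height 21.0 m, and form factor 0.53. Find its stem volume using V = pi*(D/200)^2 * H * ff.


(D/200)^2 = (30.3/200)^2 = 0.1515^2 = 0.02295225
BA = 3.141593 * 0.02295225 = 0.0721066 m^2
V = 0.0721066 * 21.0 * 0.53 = 0.802546 ≈ 0.803 m^3

0.803 m^3


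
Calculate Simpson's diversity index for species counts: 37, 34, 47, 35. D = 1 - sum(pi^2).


Total N = 37 + 34 + 47 + 35 = 153
Per-species terms:
  p = 37/153 = 0.241830; p^2 = 0.241830^2 = 0.058482
  p = 34/153 = 0.222222; p^2 = 0.222222^2 = 0.049383
  p = 47/153 = 0.307190; p^2 = 0.307190^2 = 0.094366
  p = 35/153 = 0.228758; p^2 = 0.228758^2 = 0.052330
sum(p^2) = 0.058482 + 0.049383 + 0.094366 + 0.052330 = 0.254561
D = 1 - 0.254561 = 0.745439 ≈ 0.7454

0.7454


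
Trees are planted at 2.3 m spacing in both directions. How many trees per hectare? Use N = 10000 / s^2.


N = 10000 / 2.3^2 = 10000 / 5.29 = 1890.36 ≈ 1890 trees/ha

1890 trees/ha


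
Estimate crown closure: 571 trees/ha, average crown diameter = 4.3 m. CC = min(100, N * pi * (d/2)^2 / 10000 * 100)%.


(d/2)^2 = (4.3/2)^2 = 2.15^2 = 4.6225
Crown area = 3.141593 * 4.6225 = 14.5220 m^2
N * area / 10000 * 100 = 571 * 14.5220 / 10000 * 100 = 82.9206
CC = min(100, 82.9206) = 82.9206 ≈ 82.9%

82.9%


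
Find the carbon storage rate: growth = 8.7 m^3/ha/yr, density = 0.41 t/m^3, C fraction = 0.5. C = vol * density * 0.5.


C = 8.7 * 0.41 * 0.5 = 1.7835 ≈ 1.78 t C/ha/yr

1.78 t C/ha/yr


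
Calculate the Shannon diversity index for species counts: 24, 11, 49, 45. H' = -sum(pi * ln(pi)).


Total N = 24 + 11 + 49 + 45 = 129
Per-species terms:
  p = 24/129 = 0.186047; ln(p) = -1.681756; p*ln(p) = 0.186047 * (-1.681756) = -0.312886
  p = 11/129 = 0.085271; ln(p) = -2.461921; p*ln(p) = 0.085271 * (-2.461921) = -0.209930
  p = 49/129 = 0.379845; ln(p) = -0.967992; p*ln(p) = 0.379845 * (-0.967992) = -0.367687
  p = 45/129 = 0.348837; ln(p) = -1.053151; p*ln(p) = 0.348837 * (-1.053151) = -0.367378
sum(p*ln(p)) = (-0.312886) + (-0.209930) + (-0.367687) + (-0.367378) = -1.257881
H' = -(-1.257881) = 1.257881 ≈ 1.2579

1.2579


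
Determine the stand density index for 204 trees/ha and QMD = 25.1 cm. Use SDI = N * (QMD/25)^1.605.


QMD/25 = 25.1/25 = 1.004
(1.004)^1.605 = exp(1.605 * ln(1.004)) = exp(1.605 * 0.00399202) = exp(0.00640719) = 1.00643
SDI = 204 * 1.00643 = 205.312 ≈ 205

205


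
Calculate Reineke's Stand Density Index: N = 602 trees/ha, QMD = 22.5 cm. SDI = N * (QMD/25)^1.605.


QMD/25 = 22.5/25 = 0.9
(0.9)^1.605 = exp(1.605 * ln(0.9)) = exp(1.605 * (-0.105361)) = exp(-0.169104) = 0.844421
SDI = 602 * 0.844421 = 508.341 ≈ 508

508


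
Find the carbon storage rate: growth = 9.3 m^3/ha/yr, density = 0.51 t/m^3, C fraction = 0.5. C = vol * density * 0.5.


C = 9.3 * 0.51 * 0.5 = 2.3715 ≈ 2.37 t C/ha/yr

2.37 t C/ha/yr


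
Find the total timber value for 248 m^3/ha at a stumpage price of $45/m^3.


Value = 248 * 45 = $11160/ha

$11160/ha


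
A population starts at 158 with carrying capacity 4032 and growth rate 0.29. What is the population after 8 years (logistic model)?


(K - N0)/N0 = (4032 - 158)/158 = 3874/158 = 24.5190
r*t = 0.29 * 8 = 2.32; exp(-2.32) = 0.0982736
24.5190 * 0.0982736 = 2.40957
1 + 2.40957 = 3.40957
N = 4032 / 3.40957 = 1182.55 ≈ 1183

1183


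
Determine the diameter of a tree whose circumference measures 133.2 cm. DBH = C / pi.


DBH = C / pi = 133.2 / 3.141593 = 42.3989 ≈ 42.40 cm

42.40 cm


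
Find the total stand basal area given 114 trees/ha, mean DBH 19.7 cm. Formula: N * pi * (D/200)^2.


(D/200)^2 = (19.7/200)^2 = 0.0985^2 = 0.00970225
Individual BA = 3.141593 * 0.00970225 = 0.0304805 m^2
Stand BA = 114 * 0.0304805 = 3.47478 ≈ 3.47 m^2/ha

3.47 m^2/ha


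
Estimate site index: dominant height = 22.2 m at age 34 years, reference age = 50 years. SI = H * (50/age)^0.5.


50/34 = 1.47059
(1.47059)^0.5 = 1.21268
SI = 22.2 * 1.21268 = 26.9215 ≈ 26.9 m

26.9 m
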